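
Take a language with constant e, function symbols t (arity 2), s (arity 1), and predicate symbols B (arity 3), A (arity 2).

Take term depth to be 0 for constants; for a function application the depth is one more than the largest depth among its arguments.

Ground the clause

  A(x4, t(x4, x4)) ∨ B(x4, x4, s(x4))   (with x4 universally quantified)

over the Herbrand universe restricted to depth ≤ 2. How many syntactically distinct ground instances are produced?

13

Ground terms of depth ≤ 2:
  Let N_k = |{terms of depth ≤ k}|. Then N_0 = 1 and N_k = 1 + N_{k-1}^2 + N_{k-1} for k ≥ 1 (one summand per function symbol, arity giving the exponent).
  N_0 = 1
  N_1 = 1 + 1^2 + 1 = 3
  N_2 = 1 + 3^2 + 3 = 13
So there are 13 ground terms available for substitution.
The body mentions the single quantified variable x4; since ground terms form a free algebra, no two substitutions collapse to the same formula.
Number of ground instances = 13.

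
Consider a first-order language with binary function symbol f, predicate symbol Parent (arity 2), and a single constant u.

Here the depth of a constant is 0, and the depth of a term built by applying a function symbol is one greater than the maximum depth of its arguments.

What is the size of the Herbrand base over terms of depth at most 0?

First count ground terms of depth ≤ 0.
Let N_k count ground terms of depth at most k. Each non-constant term of depth ≤ k is some function symbol applied to depth-≤(k−1) arguments, giving N_k = 1 + N_{k-1}^2.
N_0 = 1
Explicitly: u.
So |H| = 1.
Each predicate of arity r yields |H|^r ground atoms (one per choice of an r-tuple from H):
  Parent: 1^2 = 1
Total ground atoms: 1.

1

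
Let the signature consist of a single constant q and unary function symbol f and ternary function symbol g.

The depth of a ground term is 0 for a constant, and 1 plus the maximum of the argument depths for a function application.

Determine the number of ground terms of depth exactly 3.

Let N_k = |{terms of depth ≤ k}|. Then N_0 = 1 and N_k = 1 + N_{k-1} + N_{k-1}^3 for k ≥ 1 (one summand per function symbol, arity giving the exponent).
N_0 = 1
N_1 = 1 + 1 + 1^3 = 3
N_2 = 1 + 3 + 3^3 = 31
N_3 = 1 + 31 + 31^3 = 29823
Terms of depth exactly 3: N_3 − N_2 = 29823 − 31 = 29792.

29792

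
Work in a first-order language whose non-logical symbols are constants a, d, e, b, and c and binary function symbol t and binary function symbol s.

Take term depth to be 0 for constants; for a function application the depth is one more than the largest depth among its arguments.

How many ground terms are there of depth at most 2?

6055

Write N_k for the number of ground terms of depth ≤ k. A term of depth ≤ k is either a constant or a function symbol applied to arguments of depth ≤ k−1, so N_k = 5 + N_{k-1}^2 + N_{k-1}^2.
N_0 = 5
N_1 = 5 + 5^2 + 5^2 = 55
N_2 = 5 + 55^2 + 55^2 = 6055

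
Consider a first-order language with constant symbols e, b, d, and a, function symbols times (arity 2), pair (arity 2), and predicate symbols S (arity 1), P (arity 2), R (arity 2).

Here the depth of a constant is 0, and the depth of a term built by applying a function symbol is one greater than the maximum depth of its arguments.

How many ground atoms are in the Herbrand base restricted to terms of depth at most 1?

2628

First count ground terms of depth ≤ 1.
If N_k denotes the number of depth-≤k ground terms, the 4 constants give N_0 = 4, and each function symbol of arity r contributes N_{k-1}^r new terms at level k: N_k = 4 + N_{k-1}^2 + N_{k-1}^2.
N_0 = 4
N_1 = 4 + 4^2 + 4^2 = 36
So |H| = 36.
Ground atoms are formed by filling each argument slot of a predicate with a term from H, so an r-ary predicate gives |H|^r atoms:
  S: 36;  P: 36^2 = 1296;  R: 36^2 = 1296
Total ground atoms: 36 + 1296 + 1296 = 2628.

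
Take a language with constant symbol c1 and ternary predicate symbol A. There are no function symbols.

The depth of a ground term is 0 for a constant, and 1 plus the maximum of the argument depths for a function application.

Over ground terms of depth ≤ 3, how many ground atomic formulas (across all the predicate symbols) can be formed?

First count ground terms of depth ≤ 3.
With no function symbols every ground term is a constant, so there is exactly 1 ground term at every depth bound.
N_0 = 1
N_1 = 1
N_2 = 1
N_3 = 1
Explicitly: c1.
So |H| = 1.
A ground atom is a predicate applied to a tuple of terms from H, so the count is the sum over predicates of |H|^arity:
  A: 1^3 = 1
Total ground atoms: 1.

1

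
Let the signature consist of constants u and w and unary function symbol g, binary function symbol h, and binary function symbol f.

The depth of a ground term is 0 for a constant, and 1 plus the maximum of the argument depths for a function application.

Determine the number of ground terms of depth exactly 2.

290

If N_k denotes the number of depth-≤k ground terms, the 2 constants give N_0 = 2, and each function symbol of arity r contributes N_{k-1}^r new terms at level k: N_k = 2 + N_{k-1} + N_{k-1}^2 + N_{k-1}^2.
N_0 = 2
N_1 = 2 + 2 + 2^2 + 2^2 = 12
N_2 = 2 + 12 + 12^2 + 12^2 = 302
Terms of depth exactly 2: N_2 − N_1 = 302 − 12 = 290.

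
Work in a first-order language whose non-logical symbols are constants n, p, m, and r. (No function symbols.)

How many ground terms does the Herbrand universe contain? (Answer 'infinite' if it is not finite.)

There are no function symbols, so every ground term is one of the 4 constants.
The Herbrand universe is {n, p, m, r}, which is finite with 4 elements.

4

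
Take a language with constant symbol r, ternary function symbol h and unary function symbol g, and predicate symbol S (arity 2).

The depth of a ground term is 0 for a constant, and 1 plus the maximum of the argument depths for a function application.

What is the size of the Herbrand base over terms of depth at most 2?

961

First count ground terms of depth ≤ 2.
If N_k denotes the number of depth-≤k ground terms, the 1 constant gives N_0 = 1, and each function symbol of arity r contributes N_{k-1}^r new terms at level k: N_k = 1 + N_{k-1}^3 + N_{k-1}.
N_0 = 1
N_1 = 1 + 1^3 + 1 = 3
N_2 = 1 + 3^3 + 3 = 31
So |H| = 31.
Ground atoms are formed by filling each argument slot of a predicate with a term from H, so an r-ary predicate gives |H|^r atoms:
  S: 31^2 = 961
Total ground atoms: 961.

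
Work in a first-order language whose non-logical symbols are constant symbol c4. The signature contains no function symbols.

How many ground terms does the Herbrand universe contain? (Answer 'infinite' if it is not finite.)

1

There are no function symbols, so the only ground term is the single constant.
The Herbrand universe is {c4}, finite with 1 element.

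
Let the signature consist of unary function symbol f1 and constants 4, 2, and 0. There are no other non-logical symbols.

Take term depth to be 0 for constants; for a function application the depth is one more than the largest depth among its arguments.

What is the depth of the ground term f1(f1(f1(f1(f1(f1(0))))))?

6

depth(f1(0)) = 1 + depth(0) = 1 + 0 = 1
depth(f1(f1(0))) = 1 + depth(f1(0)) = 1 + 1 = 2
depth(f1(f1(f1(0)))) = 1 + depth(f1(f1(0))) = 1 + 2 = 3
depth(f1(f1(f1(f1(0))))) = 1 + depth(f1(f1(f1(0)))) = 1 + 3 = 4
depth(f1(f1(f1(f1(f1(0)))))) = 1 + depth(f1(f1(f1(f1(0))))) = 1 + 4 = 5
depth(f1(f1(f1(f1(f1(f1(0))))))) = 1 + depth(f1(f1(f1(f1(f1(0)))))) = 1 + 5 = 6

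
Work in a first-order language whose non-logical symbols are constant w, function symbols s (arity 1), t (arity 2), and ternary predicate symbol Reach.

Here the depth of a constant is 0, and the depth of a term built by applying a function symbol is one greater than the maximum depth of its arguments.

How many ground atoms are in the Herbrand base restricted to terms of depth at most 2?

First count ground terms of depth ≤ 2.
Write N_k for the number of ground terms of depth ≤ k. A term of depth ≤ k is either a constant or a function symbol applied to arguments of depth ≤ k−1, so N_k = 1 + N_{k-1} + N_{k-1}^2.
N_0 = 1
N_1 = 1 + 1 + 1^2 = 3
N_2 = 1 + 3 + 3^2 = 13
So |H| = 13.
A ground atom is a predicate applied to a tuple of terms from H, so the count is the sum over predicates of |H|^arity:
  Reach: 13^3 = 2197
Total ground atoms: 2197.

2197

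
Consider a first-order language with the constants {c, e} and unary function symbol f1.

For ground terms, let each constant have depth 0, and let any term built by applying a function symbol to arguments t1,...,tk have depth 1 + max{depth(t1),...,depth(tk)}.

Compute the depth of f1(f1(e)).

depth(f1(e)) = 1 + depth(e) = 1 + 0 = 1
depth(f1(f1(e))) = 1 + depth(f1(e)) = 1 + 1 = 2

2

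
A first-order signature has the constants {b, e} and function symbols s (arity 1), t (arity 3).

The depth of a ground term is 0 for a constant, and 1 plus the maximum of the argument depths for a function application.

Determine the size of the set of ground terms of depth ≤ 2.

Count level by level. With function symbols s/1, t/3, the terms of depth ≤ k are the 2 constants together with each function applied to depth-≤(k−1) tuples, so N_k = 2 + N_{k-1} + N_{k-1}^3.
N_0 = 2
N_1 = 2 + 2 + 2^3 = 12
N_2 = 2 + 12 + 12^3 = 1742

1742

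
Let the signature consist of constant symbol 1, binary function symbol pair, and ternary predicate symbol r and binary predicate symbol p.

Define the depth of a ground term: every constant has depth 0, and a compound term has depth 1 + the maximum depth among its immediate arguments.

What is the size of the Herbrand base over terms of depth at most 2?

150

First count ground terms of depth ≤ 2.
Let N_k = |{terms of depth ≤ k}|. Then N_0 = 1 and N_k = 1 + N_{k-1}^2 for k ≥ 1 (one summand per function symbol, arity giving the exponent).
N_0 = 1
N_1 = 1 + 1^2 = 2
N_2 = 1 + 2^2 = 5
Explicitly: 1, pair(1, 1), pair(1, pair(1, 1)), pair(pair(1, 1), 1), pair(pair(1, 1), pair(1, 1)).
So |H| = 5.
A ground atom is a predicate applied to a tuple of terms from H, so the count is the sum over predicates of |H|^arity:
  r: 5^3 = 125;  p: 5^2 = 25
Total ground atoms: 125 + 25 = 150.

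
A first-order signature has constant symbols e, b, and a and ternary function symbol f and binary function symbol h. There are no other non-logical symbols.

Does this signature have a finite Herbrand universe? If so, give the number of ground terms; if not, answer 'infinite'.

infinite

The signature has at least one function symbol (f, arity 3) and at least one constant (e).
Iterating f gives infinitely many distinct ground terms: e, f(e, e, e), f(f(e, e, e), f(e, e, e), f(e, e, e)), ...
So the Herbrand universe is infinite.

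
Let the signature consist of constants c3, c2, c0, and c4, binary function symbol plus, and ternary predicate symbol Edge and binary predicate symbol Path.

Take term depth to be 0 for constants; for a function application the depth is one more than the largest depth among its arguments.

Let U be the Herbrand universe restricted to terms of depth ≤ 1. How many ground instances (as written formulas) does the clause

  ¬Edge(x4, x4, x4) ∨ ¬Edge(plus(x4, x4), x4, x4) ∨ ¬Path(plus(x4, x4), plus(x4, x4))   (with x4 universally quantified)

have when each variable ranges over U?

20

Ground terms of depth ≤ 1:
  Count level by level. With function symbols plus/2, the terms of depth ≤ k are the 4 constants together with each function applied to depth-≤(k−1) tuples, so N_k = 4 + N_{k-1}^2.
  N_0 = 4
  N_1 = 4 + 4^2 = 20
So there are 20 ground terms available for substitution.
The clause has 1 distinct variable (x4), which appears in the body. In the free term algebra distinct substitutions yield syntactically distinct ground instances.
Number of ground instances = 20.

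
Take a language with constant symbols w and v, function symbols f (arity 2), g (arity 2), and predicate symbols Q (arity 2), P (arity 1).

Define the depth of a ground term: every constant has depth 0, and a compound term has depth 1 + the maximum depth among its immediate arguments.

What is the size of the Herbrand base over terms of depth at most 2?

First count ground terms of depth ≤ 2.
Let N_k = |{terms of depth ≤ k}|. Then N_0 = 2 and N_k = 2 + N_{k-1}^2 + N_{k-1}^2 for k ≥ 1 (one summand per function symbol, arity giving the exponent).
N_0 = 2
N_1 = 2 + 2^2 + 2^2 = 10
N_2 = 2 + 10^2 + 10^2 = 202
So |H| = 202.
A ground atom is a predicate applied to a tuple of terms from H, so the count is the sum over predicates of |H|^arity:
  Q: 202^2 = 40804;  P: 202
Total ground atoms: 40804 + 202 = 41006.

41006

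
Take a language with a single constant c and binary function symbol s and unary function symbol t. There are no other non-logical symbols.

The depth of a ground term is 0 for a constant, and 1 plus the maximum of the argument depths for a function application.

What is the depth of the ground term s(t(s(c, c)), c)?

depth(s(c, c)) = 1 + max(0, 0) = 1
depth(t(s(c, c))) = 1 + depth(s(c, c)) = 1 + 1 = 2
depth(s(t(s(c, c)), c)) = 1 + max(2, 0) = 3

3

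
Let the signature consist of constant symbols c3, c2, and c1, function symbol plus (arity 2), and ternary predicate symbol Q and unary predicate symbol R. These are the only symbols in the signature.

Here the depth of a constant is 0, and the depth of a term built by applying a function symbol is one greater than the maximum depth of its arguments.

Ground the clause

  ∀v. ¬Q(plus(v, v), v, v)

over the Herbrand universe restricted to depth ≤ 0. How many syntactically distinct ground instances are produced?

3

Ground terms of depth ≤ 0:
  Let N_k = |{terms of depth ≤ k}|. Then N_0 = 3 and N_k = 3 + N_{k-1}^2 for k ≥ 1 (one summand per function symbol, arity giving the exponent).
  N_0 = 3
  Explicitly: c3, c2, c1.
So there are 3 ground terms available for substitution.
The variable v ranges independently over the available ground terms, and distinct assignments produce distinct instances.
Number of ground instances = 3.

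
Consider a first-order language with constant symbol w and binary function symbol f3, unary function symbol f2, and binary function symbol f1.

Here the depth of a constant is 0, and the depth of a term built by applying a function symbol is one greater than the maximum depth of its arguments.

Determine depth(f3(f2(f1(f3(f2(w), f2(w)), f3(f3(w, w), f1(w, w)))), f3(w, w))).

5

depth(f2(w)) = 1 + depth(w) = 1 + 0 = 1
depth(f3(f2(w), f2(w))) = 1 + max(1, 1) = 2
depth(f3(w, w)) = 1 + max(0, 0) = 1
depth(f1(w, w)) = 1 + max(0, 0) = 1
depth(f3(f3(w, w), f1(w, w))) = 1 + max(1, 1) = 2
depth(f1(f3(f2(w), f2(w)), f3(f3(w, w), f1(w, w)))) = 1 + max(2, 2) = 3
depth(f2(f1(f3(f2(w), f2(w)), f3(f3(w, w), f1(w, w))))) = 1 + depth(f1(f3(f2(w), f2(w)), f3(f3(w, w), f1(w, w)))) = 1 + 3 = 4
depth(f3(f2(f1(f3(f2(w), f2(w)), f3(f3(w, w), f1(w, w)))), f3(w, w))) = 1 + max(4, 1) = 5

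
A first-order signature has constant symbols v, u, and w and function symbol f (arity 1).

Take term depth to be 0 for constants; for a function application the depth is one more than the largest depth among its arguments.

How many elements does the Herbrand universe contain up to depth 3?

Let N_k = |{terms of depth ≤ k}|. Then N_0 = 3 and N_k = 3 + N_{k-1} for k ≥ 1 (one summand per function symbol, arity giving the exponent).
N_0 = 3
N_1 = 3 + 3 = 6
N_2 = 3 + 6 = 9
N_3 = 3 + 9 = 12

12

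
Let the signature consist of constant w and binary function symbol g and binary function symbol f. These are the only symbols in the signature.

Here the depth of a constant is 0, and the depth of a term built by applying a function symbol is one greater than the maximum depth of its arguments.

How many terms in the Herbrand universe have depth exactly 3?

704

If N_k denotes the number of depth-≤k ground terms, the 1 constant gives N_0 = 1, and each function symbol of arity r contributes N_{k-1}^r new terms at level k: N_k = 1 + N_{k-1}^2 + N_{k-1}^2.
N_0 = 1
N_1 = 1 + 1^2 + 1^2 = 3
N_2 = 1 + 3^2 + 3^2 = 19
N_3 = 1 + 19^2 + 19^2 = 723
Terms of depth exactly 3: N_3 − N_2 = 723 − 19 = 704.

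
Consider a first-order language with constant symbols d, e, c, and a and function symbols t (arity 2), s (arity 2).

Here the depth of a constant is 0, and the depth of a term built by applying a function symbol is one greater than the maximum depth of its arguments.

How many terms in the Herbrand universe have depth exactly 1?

Write N_k for the number of ground terms of depth ≤ k. A term of depth ≤ k is either a constant or a function symbol applied to arguments of depth ≤ k−1, so N_k = 4 + N_{k-1}^2 + N_{k-1}^2.
N_0 = 4
N_1 = 4 + 4^2 + 4^2 = 36
Terms of depth exactly 1: N_1 − N_0 = 36 − 4 = 32.

32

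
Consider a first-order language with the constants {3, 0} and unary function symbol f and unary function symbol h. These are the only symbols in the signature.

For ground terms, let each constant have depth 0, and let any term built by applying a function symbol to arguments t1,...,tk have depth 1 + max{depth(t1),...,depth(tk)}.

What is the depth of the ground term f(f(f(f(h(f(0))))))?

depth(f(0)) = 1 + depth(0) = 1 + 0 = 1
depth(h(f(0))) = 1 + depth(f(0)) = 1 + 1 = 2
depth(f(h(f(0)))) = 1 + depth(h(f(0))) = 1 + 2 = 3
depth(f(f(h(f(0))))) = 1 + depth(f(h(f(0)))) = 1 + 3 = 4
depth(f(f(f(h(f(0)))))) = 1 + depth(f(f(h(f(0))))) = 1 + 4 = 5
depth(f(f(f(f(h(f(0))))))) = 1 + depth(f(f(f(h(f(0)))))) = 1 + 5 = 6

6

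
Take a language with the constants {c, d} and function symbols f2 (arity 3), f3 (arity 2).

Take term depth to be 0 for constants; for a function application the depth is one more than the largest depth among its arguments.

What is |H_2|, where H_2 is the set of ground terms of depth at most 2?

2942

Let N_k = |{terms of depth ≤ k}|. Then N_0 = 2 and N_k = 2 + N_{k-1}^3 + N_{k-1}^2 for k ≥ 1 (one summand per function symbol, arity giving the exponent).
N_0 = 2
N_1 = 2 + 2^3 + 2^2 = 14
N_2 = 2 + 14^3 + 14^2 = 2942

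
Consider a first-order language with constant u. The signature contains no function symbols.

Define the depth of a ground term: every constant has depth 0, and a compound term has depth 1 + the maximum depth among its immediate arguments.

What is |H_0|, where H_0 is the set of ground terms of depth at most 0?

With no function symbols every ground term is a constant, so there is exactly 1 ground term at every depth bound.
N_0 = 1
Explicitly: u.

1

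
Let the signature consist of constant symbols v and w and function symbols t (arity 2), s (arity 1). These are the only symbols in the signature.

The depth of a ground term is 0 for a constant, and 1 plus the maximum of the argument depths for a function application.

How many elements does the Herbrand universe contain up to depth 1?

8

Let N_k = |{terms of depth ≤ k}|. Then N_0 = 2 and N_k = 2 + N_{k-1}^2 + N_{k-1} for k ≥ 1 (one summand per function symbol, arity giving the exponent).
N_0 = 2
N_1 = 2 + 2^2 + 2 = 8
Explicitly: v, w, t(v, v), t(v, w), t(w, v), t(w, w), s(v), s(w).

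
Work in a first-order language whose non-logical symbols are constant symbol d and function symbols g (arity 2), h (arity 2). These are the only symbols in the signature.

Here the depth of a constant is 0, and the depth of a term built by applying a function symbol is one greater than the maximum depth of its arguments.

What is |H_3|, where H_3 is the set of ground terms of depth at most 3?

Write N_k for the number of ground terms of depth ≤ k. A term of depth ≤ k is either a constant or a function symbol applied to arguments of depth ≤ k−1, so N_k = 1 + N_{k-1}^2 + N_{k-1}^2.
N_0 = 1
N_1 = 1 + 1^2 + 1^2 = 3
N_2 = 1 + 3^2 + 3^2 = 19
N_3 = 1 + 19^2 + 19^2 = 723

723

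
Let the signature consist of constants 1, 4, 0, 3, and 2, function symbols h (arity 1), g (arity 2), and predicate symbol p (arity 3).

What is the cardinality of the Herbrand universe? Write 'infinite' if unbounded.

infinite

The signature has at least one function symbol (h, arity 1) and at least one constant (1).
Iterating h gives infinitely many distinct ground terms: 1, h(1), h(h(1)), ...
So the Herbrand universe is infinite.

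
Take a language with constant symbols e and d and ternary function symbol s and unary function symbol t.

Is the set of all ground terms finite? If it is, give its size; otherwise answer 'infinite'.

infinite

The signature has at least one function symbol (s, arity 3) and at least one constant (e).
Iterating s gives infinitely many distinct ground terms: e, s(e, e, e), s(s(e, e, e), s(e, e, e), s(e, e, e)), ...
So the Herbrand universe is infinite.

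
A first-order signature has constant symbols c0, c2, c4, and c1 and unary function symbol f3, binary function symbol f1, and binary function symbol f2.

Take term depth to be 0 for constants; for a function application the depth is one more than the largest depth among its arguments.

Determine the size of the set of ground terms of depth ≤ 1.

Count level by level. With function symbols f3/1, f1/2, f2/2, the terms of depth ≤ k are the 4 constants together with each function applied to depth-≤(k−1) tuples, so N_k = 4 + N_{k-1} + N_{k-1}^2 + N_{k-1}^2.
N_0 = 4
N_1 = 4 + 4 + 4^2 + 4^2 = 40

40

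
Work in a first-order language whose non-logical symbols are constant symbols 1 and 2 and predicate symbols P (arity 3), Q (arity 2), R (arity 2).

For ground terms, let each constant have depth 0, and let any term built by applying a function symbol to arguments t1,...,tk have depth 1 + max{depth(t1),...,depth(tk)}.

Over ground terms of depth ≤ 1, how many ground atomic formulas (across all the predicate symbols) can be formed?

16

First count ground terms of depth ≤ 1.
With no function symbols every ground term is a constant, so there are exactly 2 ground terms at every depth bound.
N_0 = 2
N_1 = 2
Explicitly: 1, 2.
So |H| = 2.
A ground atom is a predicate applied to a tuple of terms from H, so the count is the sum over predicates of |H|^arity:
  P: 2^3 = 8;  Q: 2^2 = 4;  R: 2^2 = 4
Total ground atoms: 8 + 4 + 4 = 16.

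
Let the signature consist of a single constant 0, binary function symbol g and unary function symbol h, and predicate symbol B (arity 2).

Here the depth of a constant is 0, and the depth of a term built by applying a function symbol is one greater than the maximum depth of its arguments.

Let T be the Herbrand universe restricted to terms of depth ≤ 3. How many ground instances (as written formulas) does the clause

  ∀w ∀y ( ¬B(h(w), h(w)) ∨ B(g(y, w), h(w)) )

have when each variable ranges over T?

Ground terms of depth ≤ 3:
  If N_k denotes the number of depth-≤k ground terms, the 1 constant gives N_0 = 1, and each function symbol of arity r contributes N_{k-1}^r new terms at level k: N_k = 1 + N_{k-1}^2 + N_{k-1}.
  N_0 = 1
  N_1 = 1 + 1^2 + 1 = 3
  N_2 = 1 + 3^2 + 3 = 13
  N_3 = 1 + 13^2 + 13 = 183
So there are 183 ground terms available for substitution.
Each of w, y ranges independently over the available ground terms, and distinct assignments produce distinct instances.
Number of ground instances = 183^2 = 33489.

33489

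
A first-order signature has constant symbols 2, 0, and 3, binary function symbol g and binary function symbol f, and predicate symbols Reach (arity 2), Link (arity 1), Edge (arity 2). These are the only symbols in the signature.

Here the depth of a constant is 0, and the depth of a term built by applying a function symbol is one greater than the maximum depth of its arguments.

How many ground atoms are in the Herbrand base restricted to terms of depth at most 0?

21

First count ground terms of depth ≤ 0.
Let N_k = |{terms of depth ≤ k}|. Then N_0 = 3 and N_k = 3 + N_{k-1}^2 + N_{k-1}^2 for k ≥ 1 (one summand per function symbol, arity giving the exponent).
N_0 = 3
Explicitly: 2, 0, 3.
So |H| = 3.
A ground atom is a predicate applied to a tuple of terms from H, so the count is the sum over predicates of |H|^arity:
  Reach: 3^2 = 9;  Link: 3;  Edge: 3^2 = 9
Total ground atoms: 9 + 3 + 9 = 21.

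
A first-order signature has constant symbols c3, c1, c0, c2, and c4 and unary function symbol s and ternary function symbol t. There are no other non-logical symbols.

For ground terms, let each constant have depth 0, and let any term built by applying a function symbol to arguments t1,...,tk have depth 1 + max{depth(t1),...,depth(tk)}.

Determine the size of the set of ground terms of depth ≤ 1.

Count level by level. With function symbols s/1, t/3, the terms of depth ≤ k are the 5 constants together with each function applied to depth-≤(k−1) tuples, so N_k = 5 + N_{k-1} + N_{k-1}^3.
N_0 = 5
N_1 = 5 + 5 + 5^3 = 135

135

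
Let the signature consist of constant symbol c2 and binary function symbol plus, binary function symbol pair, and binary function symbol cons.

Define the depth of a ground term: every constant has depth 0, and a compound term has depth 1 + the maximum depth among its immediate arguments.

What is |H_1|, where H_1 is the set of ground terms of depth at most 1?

4

Count level by level. With function symbols plus/2, pair/2, cons/2, the terms of depth ≤ k are the 1 constant together with each function applied to depth-≤(k−1) tuples, so N_k = 1 + N_{k-1}^2 + N_{k-1}^2 + N_{k-1}^2.
N_0 = 1
N_1 = 1 + 1^2 + 1^2 + 1^2 = 4
Explicitly: c2, plus(c2, c2), pair(c2, c2), cons(c2, c2).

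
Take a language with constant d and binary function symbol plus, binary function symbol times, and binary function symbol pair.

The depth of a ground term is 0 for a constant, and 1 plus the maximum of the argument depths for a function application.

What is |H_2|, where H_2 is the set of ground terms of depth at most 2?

49

Count level by level. With function symbols plus/2, times/2, pair/2, the terms of depth ≤ k are the 1 constant together with each function applied to depth-≤(k−1) tuples, so N_k = 1 + N_{k-1}^2 + N_{k-1}^2 + N_{k-1}^2.
N_0 = 1
N_1 = 1 + 1^2 + 1^2 + 1^2 = 4
N_2 = 1 + 4^2 + 4^2 + 4^2 = 49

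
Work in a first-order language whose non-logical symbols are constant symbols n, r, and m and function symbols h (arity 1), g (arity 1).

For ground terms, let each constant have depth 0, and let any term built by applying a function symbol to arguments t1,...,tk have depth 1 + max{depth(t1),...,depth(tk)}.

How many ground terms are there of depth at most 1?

If N_k denotes the number of depth-≤k ground terms, the 3 constants give N_0 = 3, and each function symbol of arity r contributes N_{k-1}^r new terms at level k: N_k = 3 + N_{k-1} + N_{k-1}.
N_0 = 3
N_1 = 3 + 3 + 3 = 9
Explicitly: n, r, m, h(n), h(r), h(m), g(n), g(r), g(m).

9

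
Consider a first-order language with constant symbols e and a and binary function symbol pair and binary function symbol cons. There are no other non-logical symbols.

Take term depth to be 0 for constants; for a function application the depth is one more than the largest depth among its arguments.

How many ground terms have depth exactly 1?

8

If N_k denotes the number of depth-≤k ground terms, the 2 constants give N_0 = 2, and each function symbol of arity r contributes N_{k-1}^r new terms at level k: N_k = 2 + N_{k-1}^2 + N_{k-1}^2.
N_0 = 2
N_1 = 2 + 2^2 + 2^2 = 10
Terms of depth exactly 1: N_1 − N_0 = 10 − 2 = 8.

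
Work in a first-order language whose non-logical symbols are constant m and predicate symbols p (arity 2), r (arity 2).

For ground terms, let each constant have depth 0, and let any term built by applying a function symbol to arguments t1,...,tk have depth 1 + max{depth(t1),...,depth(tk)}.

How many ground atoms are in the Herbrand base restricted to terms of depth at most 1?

First count ground terms of depth ≤ 1.
With no function symbols every ground term is a constant, so there is exactly 1 ground term at every depth bound.
N_0 = 1
N_1 = 1
Explicitly: m.
So |H| = 1.
For each predicate symbol, the number of ground atoms is |H| raised to its arity; summing:
  p: 1^2 = 1;  r: 1^2 = 1
Total ground atoms: 1 + 1 = 2.

2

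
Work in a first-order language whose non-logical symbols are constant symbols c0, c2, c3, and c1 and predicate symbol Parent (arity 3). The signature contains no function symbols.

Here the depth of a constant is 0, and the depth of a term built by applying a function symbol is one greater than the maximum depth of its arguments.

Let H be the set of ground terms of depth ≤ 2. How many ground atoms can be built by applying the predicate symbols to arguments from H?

First count ground terms of depth ≤ 2.
With no function symbols every ground term is a constant, so there are exactly 4 ground terms at every depth bound.
N_0 = 4
N_1 = 4
N_2 = 4
Explicitly: c0, c2, c3, c1.
So |H| = 4.
A ground atom is a predicate applied to a tuple of terms from H, so the count is the sum over predicates of |H|^arity:
  Parent: 4^3 = 64
Total ground atoms: 64.

64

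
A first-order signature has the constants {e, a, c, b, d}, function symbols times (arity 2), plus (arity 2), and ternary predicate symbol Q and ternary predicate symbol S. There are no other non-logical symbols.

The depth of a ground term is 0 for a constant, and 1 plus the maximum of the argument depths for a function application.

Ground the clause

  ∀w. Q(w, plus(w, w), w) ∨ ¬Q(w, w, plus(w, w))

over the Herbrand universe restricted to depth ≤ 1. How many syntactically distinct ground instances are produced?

55

Ground terms of depth ≤ 1:
  Let N_k count ground terms of depth at most k. Each non-constant term of depth ≤ k is some function symbol applied to depth-≤(k−1) arguments, giving N_k = 5 + N_{k-1}^2 + N_{k-1}^2.
  N_0 = 5
  N_1 = 5 + 5^2 + 5^2 = 55
So there are 55 ground terms available for substitution.
The clause has 1 distinct variable (w), which appears in the body. In the free term algebra distinct substitutions yield syntactically distinct ground instances.
Number of ground instances = 55.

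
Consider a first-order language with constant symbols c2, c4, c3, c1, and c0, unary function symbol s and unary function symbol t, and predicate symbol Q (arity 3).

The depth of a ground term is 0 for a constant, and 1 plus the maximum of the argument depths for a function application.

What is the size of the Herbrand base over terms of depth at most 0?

First count ground terms of depth ≤ 0.
If N_k denotes the number of depth-≤k ground terms, the 5 constants give N_0 = 5, and each function symbol of arity r contributes N_{k-1}^r new terms at level k: N_k = 5 + N_{k-1} + N_{k-1}.
N_0 = 5
Explicitly: c2, c4, c3, c1, c0.
So |H| = 5.
A ground atom is a predicate applied to a tuple of terms from H, so the count is the sum over predicates of |H|^arity:
  Q: 5^3 = 125
Total ground atoms: 125.

125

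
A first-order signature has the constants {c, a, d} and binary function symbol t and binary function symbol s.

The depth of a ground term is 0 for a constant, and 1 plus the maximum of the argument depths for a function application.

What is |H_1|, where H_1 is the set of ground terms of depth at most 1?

21

Count level by level. With function symbols t/2, s/2, the terms of depth ≤ k are the 3 constants together with each function applied to depth-≤(k−1) tuples, so N_k = 3 + N_{k-1}^2 + N_{k-1}^2.
N_0 = 3
N_1 = 3 + 3^2 + 3^2 = 21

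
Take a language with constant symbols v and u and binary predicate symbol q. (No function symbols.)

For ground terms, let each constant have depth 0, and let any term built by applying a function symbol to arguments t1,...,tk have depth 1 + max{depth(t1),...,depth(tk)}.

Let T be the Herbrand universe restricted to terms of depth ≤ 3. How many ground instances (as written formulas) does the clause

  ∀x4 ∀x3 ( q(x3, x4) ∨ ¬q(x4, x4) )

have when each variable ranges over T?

4

Ground terms of depth ≤ 3:
  With no function symbols every ground term is a constant, so there are exactly 2 ground terms at every depth bound.
  N_0 = 2
  N_1 = 2
  N_2 = 2
  N_3 = 2
So there are 2 ground terms available for substitution.
Each of x4, x3 ranges independently over the available ground terms, and distinct assignments produce distinct instances.
Number of ground instances = 2^2 = 4.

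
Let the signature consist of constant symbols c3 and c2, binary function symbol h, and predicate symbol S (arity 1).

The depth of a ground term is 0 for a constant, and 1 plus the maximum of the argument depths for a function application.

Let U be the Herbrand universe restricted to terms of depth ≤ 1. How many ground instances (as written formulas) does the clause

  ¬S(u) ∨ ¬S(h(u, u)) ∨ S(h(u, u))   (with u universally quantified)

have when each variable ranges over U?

6

Ground terms of depth ≤ 1:
  Let N_k count ground terms of depth at most k. Each non-constant term of depth ≤ k is some function symbol applied to depth-≤(k−1) arguments, giving N_k = 2 + N_{k-1}^2.
  N_0 = 2
  N_1 = 2 + 2^2 = 6
  Explicitly: c3, c2, h(c3, c3), h(c3, c2), h(c2, c3), h(c2, c2).
So there are 6 ground terms available for substitution.
There is 1 variable to instantiate (u),  occurring in at least one literal, so different choices give different ground instances.
Number of ground instances = 6.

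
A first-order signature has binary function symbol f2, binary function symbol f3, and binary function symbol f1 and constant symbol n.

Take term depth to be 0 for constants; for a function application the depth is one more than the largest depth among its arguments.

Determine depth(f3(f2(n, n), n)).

depth(f2(n, n)) = 1 + max(0, 0) = 1
depth(f3(f2(n, n), n)) = 1 + max(1, 0) = 2

2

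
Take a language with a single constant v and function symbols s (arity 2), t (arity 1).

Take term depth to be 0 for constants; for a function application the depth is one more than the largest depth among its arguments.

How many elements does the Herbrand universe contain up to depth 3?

If N_k denotes the number of depth-≤k ground terms, the 1 constant gives N_0 = 1, and each function symbol of arity r contributes N_{k-1}^r new terms at level k: N_k = 1 + N_{k-1}^2 + N_{k-1}.
N_0 = 1
N_1 = 1 + 1^2 + 1 = 3
N_2 = 1 + 3^2 + 3 = 13
N_3 = 1 + 13^2 + 13 = 183

183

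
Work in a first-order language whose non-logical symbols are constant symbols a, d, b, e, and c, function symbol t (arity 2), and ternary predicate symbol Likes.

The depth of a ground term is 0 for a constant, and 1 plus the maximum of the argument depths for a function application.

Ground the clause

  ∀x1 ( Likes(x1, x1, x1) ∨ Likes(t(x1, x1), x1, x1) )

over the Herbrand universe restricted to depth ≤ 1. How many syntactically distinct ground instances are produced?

30

Ground terms of depth ≤ 1:
  If N_k denotes the number of depth-≤k ground terms, the 5 constants give N_0 = 5, and each function symbol of arity r contributes N_{k-1}^r new terms at level k: N_k = 5 + N_{k-1}^2.
  N_0 = 5
  N_1 = 5 + 5^2 = 30
So there are 30 ground terms available for substitution.
The clause has 1 distinct variable (x1), which appears in the body. In the free term algebra distinct substitutions yield syntactically distinct ground instances.
Number of ground instances = 30.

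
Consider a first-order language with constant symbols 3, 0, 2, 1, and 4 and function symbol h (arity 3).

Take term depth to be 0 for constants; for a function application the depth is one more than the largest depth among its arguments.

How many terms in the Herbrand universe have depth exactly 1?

125

Let N_k = |{terms of depth ≤ k}|. Then N_0 = 5 and N_k = 5 + N_{k-1}^3 for k ≥ 1 (one summand per function symbol, arity giving the exponent).
N_0 = 5
N_1 = 5 + 5^3 = 130
Terms of depth exactly 1: N_1 − N_0 = 130 − 5 = 125.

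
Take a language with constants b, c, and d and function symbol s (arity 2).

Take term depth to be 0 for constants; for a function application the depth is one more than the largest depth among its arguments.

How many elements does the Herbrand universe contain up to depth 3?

21612

If N_k denotes the number of depth-≤k ground terms, the 3 constants give N_0 = 3, and each function symbol of arity r contributes N_{k-1}^r new terms at level k: N_k = 3 + N_{k-1}^2.
N_0 = 3
N_1 = 3 + 3^2 = 12
N_2 = 3 + 12^2 = 147
N_3 = 3 + 147^2 = 21612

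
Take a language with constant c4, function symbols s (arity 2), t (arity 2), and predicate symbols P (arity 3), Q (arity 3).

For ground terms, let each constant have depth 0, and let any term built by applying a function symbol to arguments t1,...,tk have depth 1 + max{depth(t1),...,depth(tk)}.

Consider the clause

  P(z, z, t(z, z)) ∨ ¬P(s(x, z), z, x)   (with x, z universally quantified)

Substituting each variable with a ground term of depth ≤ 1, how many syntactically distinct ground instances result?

Ground terms of depth ≤ 1:
  Let N_k = |{terms of depth ≤ k}|. Then N_0 = 1 and N_k = 1 + N_{k-1}^2 + N_{k-1}^2 for k ≥ 1 (one summand per function symbol, arity giving the exponent).
  N_0 = 1
  N_1 = 1 + 1^2 + 1^2 = 3
  Explicitly: c4, s(c4, c4), t(c4, c4).
So there are 3 ground terms available for substitution.
Each of x, z ranges independently over the available ground terms, and distinct assignments produce distinct instances.
Number of ground instances = 3^2 = 9.

9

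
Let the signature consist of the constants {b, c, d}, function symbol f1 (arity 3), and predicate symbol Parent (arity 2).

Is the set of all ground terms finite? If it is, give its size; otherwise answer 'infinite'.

The signature has at least one function symbol (f1, arity 3) and at least one constant (b).
Iterating f1 gives infinitely many distinct ground terms: b, f1(b, b, b), f1(f1(b, b, b), f1(b, b, b), f1(b, b, b)), ...
So the Herbrand universe is infinite.

infinite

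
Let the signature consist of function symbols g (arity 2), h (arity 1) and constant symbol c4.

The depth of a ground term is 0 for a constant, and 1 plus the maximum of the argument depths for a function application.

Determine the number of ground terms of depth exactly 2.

If N_k denotes the number of depth-≤k ground terms, the 1 constant gives N_0 = 1, and each function symbol of arity r contributes N_{k-1}^r new terms at level k: N_k = 1 + N_{k-1}^2 + N_{k-1}.
N_0 = 1
N_1 = 1 + 1^2 + 1 = 3
N_2 = 1 + 3^2 + 3 = 13
Terms of depth exactly 2: N_2 − N_1 = 13 − 3 = 10.

10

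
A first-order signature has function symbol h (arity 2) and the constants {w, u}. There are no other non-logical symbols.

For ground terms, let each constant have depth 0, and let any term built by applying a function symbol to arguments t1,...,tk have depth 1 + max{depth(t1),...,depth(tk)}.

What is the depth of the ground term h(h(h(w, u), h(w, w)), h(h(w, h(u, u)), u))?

4

depth(h(w, u)) = 1 + max(0, 0) = 1
depth(h(w, w)) = 1 + max(0, 0) = 1
depth(h(h(w, u), h(w, w))) = 1 + max(1, 1) = 2
depth(h(u, u)) = 1 + max(0, 0) = 1
depth(h(w, h(u, u))) = 1 + max(0, 1) = 2
depth(h(h(w, h(u, u)), u)) = 1 + max(2, 0) = 3
depth(h(h(h(w, u), h(w, w)), h(h(w, h(u, u)), u))) = 1 + max(2, 3) = 4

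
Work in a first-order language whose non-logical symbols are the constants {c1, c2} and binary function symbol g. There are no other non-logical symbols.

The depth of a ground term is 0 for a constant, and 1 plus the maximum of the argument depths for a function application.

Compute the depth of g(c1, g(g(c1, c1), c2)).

depth(g(c1, c1)) = 1 + max(0, 0) = 1
depth(g(g(c1, c1), c2)) = 1 + max(1, 0) = 2
depth(g(c1, g(g(c1, c1), c2))) = 1 + max(0, 2) = 3

3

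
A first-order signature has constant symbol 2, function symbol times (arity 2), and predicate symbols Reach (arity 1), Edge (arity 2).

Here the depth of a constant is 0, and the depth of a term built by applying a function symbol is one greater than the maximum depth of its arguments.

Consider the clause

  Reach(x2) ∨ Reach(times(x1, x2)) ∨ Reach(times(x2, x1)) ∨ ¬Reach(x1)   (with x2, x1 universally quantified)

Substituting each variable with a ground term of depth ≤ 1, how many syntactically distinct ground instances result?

Ground terms of depth ≤ 1:
  Let N_k count ground terms of depth at most k. Each non-constant term of depth ≤ k is some function symbol applied to depth-≤(k−1) arguments, giving N_k = 1 + N_{k-1}^2.
  N_0 = 1
  N_1 = 1 + 1^2 = 2
So there are 2 ground terms available for substitution.
The clause has 2 distinct variables (x2, x1), each appearing in the body. In the free term algebra distinct substitutions yield syntactically distinct ground instances.
Number of ground instances = 2^2 = 4.

4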